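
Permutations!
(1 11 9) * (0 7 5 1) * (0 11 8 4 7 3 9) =[3, 8, 2, 9, 7, 1, 6, 5, 4, 11, 10, 0] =(0 3 9 11)(1 8 4 7 5)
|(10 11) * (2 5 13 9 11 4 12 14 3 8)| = |(2 5 13 9 11 10 4 12 14 3 8)| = 11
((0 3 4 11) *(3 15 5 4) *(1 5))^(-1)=(0 11 4 5 1 15)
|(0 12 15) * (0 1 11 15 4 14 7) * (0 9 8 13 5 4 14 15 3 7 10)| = |(0 12 14 10)(1 11 3 7 9 8 13 5 4 15)| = 20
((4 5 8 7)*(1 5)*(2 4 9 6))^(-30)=(1 8 9 2)(4 5 7 6)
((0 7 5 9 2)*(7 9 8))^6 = ((0 9 2)(5 8 7))^6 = (9)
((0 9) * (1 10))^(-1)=((0 9)(1 10))^(-1)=(0 9)(1 10)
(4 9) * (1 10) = (1 10)(4 9) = [0, 10, 2, 3, 9, 5, 6, 7, 8, 4, 1]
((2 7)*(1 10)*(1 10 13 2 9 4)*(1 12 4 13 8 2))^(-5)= ((1 8 2 7 9 13)(4 12))^(-5)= (1 8 2 7 9 13)(4 12)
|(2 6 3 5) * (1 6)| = 5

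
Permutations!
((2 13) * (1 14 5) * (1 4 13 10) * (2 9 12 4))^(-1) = (1 10 2 5 14)(4 12 9 13)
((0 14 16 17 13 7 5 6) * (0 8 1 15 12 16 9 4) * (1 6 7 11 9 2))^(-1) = (0 4 9 11 13 17 16 12 15 1 2 14)(5 7)(6 8)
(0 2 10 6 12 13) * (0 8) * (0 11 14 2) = [0, 1, 10, 3, 4, 5, 12, 7, 11, 9, 6, 14, 13, 8, 2] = (2 10 6 12 13 8 11 14)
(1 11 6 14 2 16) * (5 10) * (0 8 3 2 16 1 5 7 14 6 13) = (0 8 3 2 1 11 13)(5 10 7 14 16) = [8, 11, 1, 2, 4, 10, 6, 14, 3, 9, 7, 13, 12, 0, 16, 15, 5]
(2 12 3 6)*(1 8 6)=(1 8 6 2 12 3)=[0, 8, 12, 1, 4, 5, 2, 7, 6, 9, 10, 11, 3]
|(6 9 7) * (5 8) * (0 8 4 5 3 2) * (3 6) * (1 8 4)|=10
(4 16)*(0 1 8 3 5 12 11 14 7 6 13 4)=(0 1 8 3 5 12 11 14 7 6 13 4 16)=[1, 8, 2, 5, 16, 12, 13, 6, 3, 9, 10, 14, 11, 4, 7, 15, 0]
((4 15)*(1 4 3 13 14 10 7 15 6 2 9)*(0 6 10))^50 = (0 2 1 10 15 13)(3 14 6 9 4 7)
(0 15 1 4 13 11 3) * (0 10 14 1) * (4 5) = (0 15)(1 5 4 13 11 3 10 14) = [15, 5, 2, 10, 13, 4, 6, 7, 8, 9, 14, 3, 12, 11, 1, 0]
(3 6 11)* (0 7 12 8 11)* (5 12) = (0 7 5 12 8 11 3 6) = [7, 1, 2, 6, 4, 12, 0, 5, 11, 9, 10, 3, 8]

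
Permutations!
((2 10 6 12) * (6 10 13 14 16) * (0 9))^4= ((0 9)(2 13 14 16 6 12))^4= (2 6 14)(12 16 13)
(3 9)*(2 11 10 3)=(2 11 10 3 9)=[0, 1, 11, 9, 4, 5, 6, 7, 8, 2, 3, 10]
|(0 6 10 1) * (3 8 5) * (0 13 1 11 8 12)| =|(0 6 10 11 8 5 3 12)(1 13)| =8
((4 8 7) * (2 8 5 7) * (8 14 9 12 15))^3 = (2 12)(8 9)(14 15) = ((2 14 9 12 15 8)(4 5 7))^3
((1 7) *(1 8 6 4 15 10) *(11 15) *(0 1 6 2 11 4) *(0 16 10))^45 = (16)(0 8 15 7 11 1 2)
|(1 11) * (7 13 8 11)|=|(1 7 13 8 11)|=5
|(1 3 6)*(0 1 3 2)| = |(0 1 2)(3 6)| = 6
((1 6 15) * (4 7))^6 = ((1 6 15)(4 7))^6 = (15)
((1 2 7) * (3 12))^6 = ((1 2 7)(3 12))^6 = (12)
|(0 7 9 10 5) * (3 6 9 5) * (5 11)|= |(0 7 11 5)(3 6 9 10)|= 4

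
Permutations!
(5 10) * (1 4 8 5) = (1 4 8 5 10) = [0, 4, 2, 3, 8, 10, 6, 7, 5, 9, 1]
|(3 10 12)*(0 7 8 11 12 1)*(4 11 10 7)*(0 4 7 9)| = |(0 7 8 10 1 4 11 12 3 9)| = 10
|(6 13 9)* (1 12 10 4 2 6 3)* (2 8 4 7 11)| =10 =|(1 12 10 7 11 2 6 13 9 3)(4 8)|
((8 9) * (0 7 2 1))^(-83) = ((0 7 2 1)(8 9))^(-83) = (0 7 2 1)(8 9)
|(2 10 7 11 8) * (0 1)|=|(0 1)(2 10 7 11 8)|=10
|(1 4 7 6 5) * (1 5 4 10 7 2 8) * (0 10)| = 8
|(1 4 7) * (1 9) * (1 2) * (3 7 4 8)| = 6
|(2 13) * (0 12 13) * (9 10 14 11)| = |(0 12 13 2)(9 10 14 11)| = 4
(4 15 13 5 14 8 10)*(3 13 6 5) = (3 13)(4 15 6 5 14 8 10) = [0, 1, 2, 13, 15, 14, 5, 7, 10, 9, 4, 11, 12, 3, 8, 6]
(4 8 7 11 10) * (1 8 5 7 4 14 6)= (1 8 4 5 7 11 10 14 6)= [0, 8, 2, 3, 5, 7, 1, 11, 4, 9, 14, 10, 12, 13, 6]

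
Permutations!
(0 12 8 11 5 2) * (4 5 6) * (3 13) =(0 12 8 11 6 4 5 2)(3 13) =[12, 1, 0, 13, 5, 2, 4, 7, 11, 9, 10, 6, 8, 3]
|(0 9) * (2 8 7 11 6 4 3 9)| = |(0 2 8 7 11 6 4 3 9)| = 9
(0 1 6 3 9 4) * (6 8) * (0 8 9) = (0 1 9 4 8 6 3) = [1, 9, 2, 0, 8, 5, 3, 7, 6, 4]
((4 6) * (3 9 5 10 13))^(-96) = ((3 9 5 10 13)(4 6))^(-96) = (3 13 10 5 9)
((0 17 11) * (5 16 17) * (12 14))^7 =((0 5 16 17 11)(12 14))^7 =(0 16 11 5 17)(12 14)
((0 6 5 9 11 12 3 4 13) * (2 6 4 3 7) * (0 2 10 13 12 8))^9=(0 9 2 7)(4 11 6 10)(5 13 12 8)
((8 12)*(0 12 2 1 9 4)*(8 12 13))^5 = (0 9 2 13 4 1 8)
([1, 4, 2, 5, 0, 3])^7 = (0 1 4)(3 5)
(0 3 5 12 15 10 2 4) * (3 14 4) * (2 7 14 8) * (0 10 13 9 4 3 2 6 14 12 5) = (0 8 6 14 3)(4 10 7 12 15 13 9) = [8, 1, 2, 0, 10, 5, 14, 12, 6, 4, 7, 11, 15, 9, 3, 13]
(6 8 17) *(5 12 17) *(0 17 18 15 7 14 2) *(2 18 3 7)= [17, 1, 0, 7, 4, 12, 8, 14, 5, 9, 10, 11, 3, 13, 18, 2, 16, 6, 15]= (0 17 6 8 5 12 3 7 14 18 15 2)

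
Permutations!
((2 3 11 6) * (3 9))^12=(2 3 6 9 11)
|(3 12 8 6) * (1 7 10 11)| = 4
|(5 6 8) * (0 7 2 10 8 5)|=10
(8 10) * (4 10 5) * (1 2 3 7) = (1 2 3 7)(4 10 8 5) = [0, 2, 3, 7, 10, 4, 6, 1, 5, 9, 8]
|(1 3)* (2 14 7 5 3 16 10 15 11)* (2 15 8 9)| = 10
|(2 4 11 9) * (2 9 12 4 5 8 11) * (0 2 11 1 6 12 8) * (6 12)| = |(0 2 5)(1 12 4 11 8)| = 15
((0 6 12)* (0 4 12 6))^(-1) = (4 12) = ((4 12))^(-1)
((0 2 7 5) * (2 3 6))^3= (0 2)(3 7)(5 6)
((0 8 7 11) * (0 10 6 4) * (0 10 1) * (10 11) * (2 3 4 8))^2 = ((0 2 3 4 11 1)(6 8 7 10))^2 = (0 3 11)(1 2 4)(6 7)(8 10)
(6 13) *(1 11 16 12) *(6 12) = (1 11 16 6 13 12) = [0, 11, 2, 3, 4, 5, 13, 7, 8, 9, 10, 16, 1, 12, 14, 15, 6]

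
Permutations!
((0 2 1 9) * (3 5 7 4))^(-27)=((0 2 1 9)(3 5 7 4))^(-27)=(0 2 1 9)(3 5 7 4)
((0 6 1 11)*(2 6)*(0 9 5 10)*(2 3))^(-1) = (0 10 5 9 11 1 6 2 3)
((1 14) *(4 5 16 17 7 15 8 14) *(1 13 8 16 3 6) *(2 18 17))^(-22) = ((1 4 5 3 6)(2 18 17 7 15 16)(8 14 13))^(-22) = (1 3 4 6 5)(2 17 15)(7 16 18)(8 13 14)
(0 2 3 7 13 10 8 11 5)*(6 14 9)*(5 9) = (0 2 3 7 13 10 8 11 9 6 14 5) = [2, 1, 3, 7, 4, 0, 14, 13, 11, 6, 8, 9, 12, 10, 5]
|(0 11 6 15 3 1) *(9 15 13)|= |(0 11 6 13 9 15 3 1)|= 8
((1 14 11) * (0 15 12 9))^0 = (15) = ((0 15 12 9)(1 14 11))^0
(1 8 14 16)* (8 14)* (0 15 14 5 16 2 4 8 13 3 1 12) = (0 15 14 2 4 8 13 3 1 5 16 12) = [15, 5, 4, 1, 8, 16, 6, 7, 13, 9, 10, 11, 0, 3, 2, 14, 12]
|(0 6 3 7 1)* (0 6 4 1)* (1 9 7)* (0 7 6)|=6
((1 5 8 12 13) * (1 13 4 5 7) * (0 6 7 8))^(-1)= (13)(0 5 4 12 8 1 7 6)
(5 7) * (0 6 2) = (0 6 2)(5 7) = [6, 1, 0, 3, 4, 7, 2, 5]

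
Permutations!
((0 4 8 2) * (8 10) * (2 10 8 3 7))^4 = ((0 4 8 10 3 7 2))^4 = (0 3 4 7 8 2 10)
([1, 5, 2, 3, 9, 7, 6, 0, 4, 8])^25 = [1, 5, 2, 3, 9, 7, 6, 0, 4, 8]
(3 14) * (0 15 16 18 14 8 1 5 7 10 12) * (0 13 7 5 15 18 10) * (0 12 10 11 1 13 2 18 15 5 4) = (0 15 16 11 1 5 4)(2 18 14 3 8 13 7 12) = [15, 5, 18, 8, 0, 4, 6, 12, 13, 9, 10, 1, 2, 7, 3, 16, 11, 17, 14]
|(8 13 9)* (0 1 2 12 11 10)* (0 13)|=|(0 1 2 12 11 10 13 9 8)|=9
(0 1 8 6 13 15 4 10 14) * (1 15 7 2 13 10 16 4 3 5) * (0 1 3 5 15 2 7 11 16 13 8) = [2, 0, 8, 15, 13, 3, 10, 7, 6, 9, 14, 16, 12, 11, 1, 5, 4] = (0 2 8 6 10 14 1)(3 15 5)(4 13 11 16)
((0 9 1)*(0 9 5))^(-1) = (0 5)(1 9) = ((0 5)(1 9))^(-1)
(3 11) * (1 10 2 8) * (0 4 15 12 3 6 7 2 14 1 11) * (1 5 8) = (0 4 15 12 3)(1 10 14 5 8 11 6 7 2) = [4, 10, 1, 0, 15, 8, 7, 2, 11, 9, 14, 6, 3, 13, 5, 12]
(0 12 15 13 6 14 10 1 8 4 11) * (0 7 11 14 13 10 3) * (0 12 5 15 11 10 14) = [5, 8, 2, 12, 0, 15, 13, 10, 4, 9, 1, 7, 11, 6, 3, 14] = (0 5 15 14 3 12 11 7 10 1 8 4)(6 13)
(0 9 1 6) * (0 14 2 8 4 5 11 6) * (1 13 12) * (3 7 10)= (0 9 13 12 1)(2 8 4 5 11 6 14)(3 7 10)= [9, 0, 8, 7, 5, 11, 14, 10, 4, 13, 3, 6, 1, 12, 2]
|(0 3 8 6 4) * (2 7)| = 10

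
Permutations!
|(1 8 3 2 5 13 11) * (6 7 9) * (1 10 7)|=11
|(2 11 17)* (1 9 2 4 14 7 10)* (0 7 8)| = 11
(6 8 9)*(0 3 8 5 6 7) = (0 3 8 9 7)(5 6) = [3, 1, 2, 8, 4, 6, 5, 0, 9, 7]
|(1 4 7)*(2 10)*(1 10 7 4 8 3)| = |(1 8 3)(2 7 10)| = 3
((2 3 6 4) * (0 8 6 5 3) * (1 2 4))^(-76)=((0 8 6 1 2)(3 5))^(-76)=(0 2 1 6 8)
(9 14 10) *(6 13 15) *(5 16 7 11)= (5 16 7 11)(6 13 15)(9 14 10)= [0, 1, 2, 3, 4, 16, 13, 11, 8, 14, 9, 5, 12, 15, 10, 6, 7]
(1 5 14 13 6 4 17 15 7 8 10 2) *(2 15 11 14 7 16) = (1 5 7 8 10 15 16 2)(4 17 11 14 13 6) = [0, 5, 1, 3, 17, 7, 4, 8, 10, 9, 15, 14, 12, 6, 13, 16, 2, 11]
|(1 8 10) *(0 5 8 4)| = |(0 5 8 10 1 4)| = 6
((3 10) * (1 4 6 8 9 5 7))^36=((1 4 6 8 9 5 7)(3 10))^36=(10)(1 4 6 8 9 5 7)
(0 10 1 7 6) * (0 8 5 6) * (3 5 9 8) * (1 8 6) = [10, 7, 2, 5, 4, 1, 3, 0, 9, 6, 8] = (0 10 8 9 6 3 5 1 7)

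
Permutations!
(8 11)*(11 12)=(8 12 11)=[0, 1, 2, 3, 4, 5, 6, 7, 12, 9, 10, 8, 11]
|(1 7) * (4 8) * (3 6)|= 2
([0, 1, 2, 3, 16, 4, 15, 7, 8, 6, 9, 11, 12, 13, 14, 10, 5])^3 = (16)(6 9 10 15)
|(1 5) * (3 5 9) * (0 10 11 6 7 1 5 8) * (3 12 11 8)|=|(0 10 8)(1 9 12 11 6 7)|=6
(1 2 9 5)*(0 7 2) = [7, 0, 9, 3, 4, 1, 6, 2, 8, 5] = (0 7 2 9 5 1)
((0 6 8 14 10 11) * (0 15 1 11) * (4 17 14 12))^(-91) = (0 17 8 10 4 6 14 12)(1 15 11)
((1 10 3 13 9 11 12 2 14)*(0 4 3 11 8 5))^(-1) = ((0 4 3 13 9 8 5)(1 10 11 12 2 14))^(-1) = (0 5 8 9 13 3 4)(1 14 2 12 11 10)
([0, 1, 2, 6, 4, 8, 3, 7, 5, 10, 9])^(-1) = [0, 1, 2, 6, 4, 8, 3, 7, 5, 10, 9]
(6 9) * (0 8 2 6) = (0 8 2 6 9) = [8, 1, 6, 3, 4, 5, 9, 7, 2, 0]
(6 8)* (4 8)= [0, 1, 2, 3, 8, 5, 4, 7, 6]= (4 8 6)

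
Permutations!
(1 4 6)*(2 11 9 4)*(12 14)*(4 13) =[0, 2, 11, 3, 6, 5, 1, 7, 8, 13, 10, 9, 14, 4, 12] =(1 2 11 9 13 4 6)(12 14)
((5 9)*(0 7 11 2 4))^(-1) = ((0 7 11 2 4)(5 9))^(-1) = (0 4 2 11 7)(5 9)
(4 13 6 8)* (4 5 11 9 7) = [0, 1, 2, 3, 13, 11, 8, 4, 5, 7, 10, 9, 12, 6] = (4 13 6 8 5 11 9 7)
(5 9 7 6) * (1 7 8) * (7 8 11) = [0, 8, 2, 3, 4, 9, 5, 6, 1, 11, 10, 7] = (1 8)(5 9 11 7 6)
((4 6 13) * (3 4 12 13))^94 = ((3 4 6)(12 13))^94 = (13)(3 4 6)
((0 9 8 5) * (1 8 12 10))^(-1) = (0 5 8 1 10 12 9)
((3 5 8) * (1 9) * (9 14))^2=((1 14 9)(3 5 8))^2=(1 9 14)(3 8 5)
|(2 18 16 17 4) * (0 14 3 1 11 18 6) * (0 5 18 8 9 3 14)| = |(1 11 8 9 3)(2 6 5 18 16 17 4)| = 35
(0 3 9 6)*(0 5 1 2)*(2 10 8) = (0 3 9 6 5 1 10 8 2) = [3, 10, 0, 9, 4, 1, 5, 7, 2, 6, 8]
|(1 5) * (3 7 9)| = |(1 5)(3 7 9)| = 6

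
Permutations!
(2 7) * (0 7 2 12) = (0 7 12) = [7, 1, 2, 3, 4, 5, 6, 12, 8, 9, 10, 11, 0]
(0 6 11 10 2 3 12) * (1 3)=(0 6 11 10 2 1 3 12)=[6, 3, 1, 12, 4, 5, 11, 7, 8, 9, 2, 10, 0]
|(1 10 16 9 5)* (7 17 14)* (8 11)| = 30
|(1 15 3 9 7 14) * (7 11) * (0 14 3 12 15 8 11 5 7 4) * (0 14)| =|(1 8 11 4 14)(3 9 5 7)(12 15)| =20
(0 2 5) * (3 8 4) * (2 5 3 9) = (0 5)(2 3 8 4 9) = [5, 1, 3, 8, 9, 0, 6, 7, 4, 2]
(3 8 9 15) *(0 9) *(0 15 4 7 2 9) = (2 9 4 7)(3 8 15) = [0, 1, 9, 8, 7, 5, 6, 2, 15, 4, 10, 11, 12, 13, 14, 3]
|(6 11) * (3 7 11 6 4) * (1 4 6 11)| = |(1 4 3 7)(6 11)| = 4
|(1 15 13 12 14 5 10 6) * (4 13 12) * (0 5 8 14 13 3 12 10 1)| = |(0 5 1 15 10 6)(3 12 13 4)(8 14)| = 12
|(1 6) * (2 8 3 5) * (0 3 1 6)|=6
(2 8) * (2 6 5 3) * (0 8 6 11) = (0 8 11)(2 6 5 3) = [8, 1, 6, 2, 4, 3, 5, 7, 11, 9, 10, 0]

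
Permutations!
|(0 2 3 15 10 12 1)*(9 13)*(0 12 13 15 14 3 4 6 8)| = |(0 2 4 6 8)(1 12)(3 14)(9 15 10 13)| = 20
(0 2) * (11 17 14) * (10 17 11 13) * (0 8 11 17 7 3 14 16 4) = (0 2 8 11 17 16 4)(3 14 13 10 7) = [2, 1, 8, 14, 0, 5, 6, 3, 11, 9, 7, 17, 12, 10, 13, 15, 4, 16]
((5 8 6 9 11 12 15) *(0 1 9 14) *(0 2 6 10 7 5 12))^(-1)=((0 1 9 11)(2 6 14)(5 8 10 7)(12 15))^(-1)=(0 11 9 1)(2 14 6)(5 7 10 8)(12 15)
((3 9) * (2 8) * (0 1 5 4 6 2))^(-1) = (0 8 2 6 4 5 1)(3 9)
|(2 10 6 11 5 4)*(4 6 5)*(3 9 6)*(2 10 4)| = 8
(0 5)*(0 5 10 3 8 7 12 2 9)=(0 10 3 8 7 12 2 9)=[10, 1, 9, 8, 4, 5, 6, 12, 7, 0, 3, 11, 2]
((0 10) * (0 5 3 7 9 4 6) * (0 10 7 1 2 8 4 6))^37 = ((0 7 9 6 10 5 3 1 2 8 4))^37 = (0 10 2 7 5 8 9 3 4 6 1)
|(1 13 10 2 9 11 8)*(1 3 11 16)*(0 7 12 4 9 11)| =|(0 7 12 4 9 16 1 13 10 2 11 8 3)| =13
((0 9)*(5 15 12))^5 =(0 9)(5 12 15)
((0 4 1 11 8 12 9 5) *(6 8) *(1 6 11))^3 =(0 8 5 6 9 4 12)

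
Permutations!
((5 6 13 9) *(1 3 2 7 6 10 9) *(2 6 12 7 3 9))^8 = ((1 9 5 10 2 3 6 13)(7 12))^8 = (13)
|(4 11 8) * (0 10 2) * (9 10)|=|(0 9 10 2)(4 11 8)|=12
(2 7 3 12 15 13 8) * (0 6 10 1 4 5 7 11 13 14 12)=(0 6 10 1 4 5 7 3)(2 11 13 8)(12 15 14)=[6, 4, 11, 0, 5, 7, 10, 3, 2, 9, 1, 13, 15, 8, 12, 14]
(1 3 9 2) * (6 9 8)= (1 3 8 6 9 2)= [0, 3, 1, 8, 4, 5, 9, 7, 6, 2]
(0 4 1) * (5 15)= (0 4 1)(5 15)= [4, 0, 2, 3, 1, 15, 6, 7, 8, 9, 10, 11, 12, 13, 14, 5]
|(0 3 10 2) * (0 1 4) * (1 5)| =|(0 3 10 2 5 1 4)| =7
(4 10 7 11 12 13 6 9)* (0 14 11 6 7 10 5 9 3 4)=[14, 1, 2, 4, 5, 9, 3, 6, 8, 0, 10, 12, 13, 7, 11]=(0 14 11 12 13 7 6 3 4 5 9)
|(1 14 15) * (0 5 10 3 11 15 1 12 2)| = |(0 5 10 3 11 15 12 2)(1 14)| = 8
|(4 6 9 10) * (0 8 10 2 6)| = 12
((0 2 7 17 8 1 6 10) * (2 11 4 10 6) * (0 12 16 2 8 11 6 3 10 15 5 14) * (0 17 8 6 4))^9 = (0 15 14 11 4 5 17)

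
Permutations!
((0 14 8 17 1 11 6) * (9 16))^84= ((0 14 8 17 1 11 6)(9 16))^84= (17)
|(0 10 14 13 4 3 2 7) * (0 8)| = |(0 10 14 13 4 3 2 7 8)| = 9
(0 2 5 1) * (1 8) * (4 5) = (0 2 4 5 8 1) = [2, 0, 4, 3, 5, 8, 6, 7, 1]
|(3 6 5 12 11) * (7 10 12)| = 7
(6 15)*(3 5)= [0, 1, 2, 5, 4, 3, 15, 7, 8, 9, 10, 11, 12, 13, 14, 6]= (3 5)(6 15)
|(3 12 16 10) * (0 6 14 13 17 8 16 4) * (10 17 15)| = 9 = |(0 6 14 13 15 10 3 12 4)(8 16 17)|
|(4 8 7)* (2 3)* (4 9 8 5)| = |(2 3)(4 5)(7 9 8)| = 6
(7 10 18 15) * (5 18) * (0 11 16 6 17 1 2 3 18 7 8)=(0 11 16 6 17 1 2 3 18 15 8)(5 7 10)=[11, 2, 3, 18, 4, 7, 17, 10, 0, 9, 5, 16, 12, 13, 14, 8, 6, 1, 15]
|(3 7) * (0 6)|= |(0 6)(3 7)|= 2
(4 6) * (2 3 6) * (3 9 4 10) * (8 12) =(2 9 4)(3 6 10)(8 12) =[0, 1, 9, 6, 2, 5, 10, 7, 12, 4, 3, 11, 8]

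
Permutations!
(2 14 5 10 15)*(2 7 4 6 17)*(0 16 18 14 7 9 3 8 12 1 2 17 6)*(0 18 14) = (0 16 14 5 10 15 9 3 8 12 1 2 7 4 18) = [16, 2, 7, 8, 18, 10, 6, 4, 12, 3, 15, 11, 1, 13, 5, 9, 14, 17, 0]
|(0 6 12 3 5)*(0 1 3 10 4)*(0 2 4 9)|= |(0 6 12 10 9)(1 3 5)(2 4)|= 30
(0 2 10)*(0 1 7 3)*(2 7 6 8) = [7, 6, 10, 0, 4, 5, 8, 3, 2, 9, 1] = (0 7 3)(1 6 8 2 10)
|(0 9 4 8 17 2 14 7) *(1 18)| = 8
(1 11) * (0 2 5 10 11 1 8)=(0 2 5 10 11 8)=[2, 1, 5, 3, 4, 10, 6, 7, 0, 9, 11, 8]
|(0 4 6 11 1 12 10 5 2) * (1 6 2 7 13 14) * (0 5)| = |(0 4 2 5 7 13 14 1 12 10)(6 11)| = 10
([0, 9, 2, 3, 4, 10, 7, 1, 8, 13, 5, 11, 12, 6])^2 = (1 13 7 9 6)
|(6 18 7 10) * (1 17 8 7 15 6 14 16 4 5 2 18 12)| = |(1 17 8 7 10 14 16 4 5 2 18 15 6 12)| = 14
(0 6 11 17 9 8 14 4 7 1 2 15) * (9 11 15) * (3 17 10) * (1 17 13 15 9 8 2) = (0 6 9 2 8 14 4 7 17 11 10 3 13 15) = [6, 1, 8, 13, 7, 5, 9, 17, 14, 2, 3, 10, 12, 15, 4, 0, 16, 11]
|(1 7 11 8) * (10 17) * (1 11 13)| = 6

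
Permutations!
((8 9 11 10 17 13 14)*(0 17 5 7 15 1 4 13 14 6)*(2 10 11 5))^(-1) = (0 6 13 4 1 15 7 5 9 8 14 17)(2 10)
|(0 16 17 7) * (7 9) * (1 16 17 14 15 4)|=|(0 17 9 7)(1 16 14 15 4)|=20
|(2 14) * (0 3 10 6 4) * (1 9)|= 10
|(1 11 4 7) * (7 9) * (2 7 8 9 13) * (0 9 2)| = 9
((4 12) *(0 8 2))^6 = (12)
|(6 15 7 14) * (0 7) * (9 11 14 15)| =|(0 7 15)(6 9 11 14)| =12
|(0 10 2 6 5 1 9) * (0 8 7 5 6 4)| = |(0 10 2 4)(1 9 8 7 5)| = 20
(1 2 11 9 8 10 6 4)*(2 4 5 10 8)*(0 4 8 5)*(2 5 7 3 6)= [4, 8, 11, 6, 1, 10, 0, 3, 7, 5, 2, 9]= (0 4 1 8 7 3 6)(2 11 9 5 10)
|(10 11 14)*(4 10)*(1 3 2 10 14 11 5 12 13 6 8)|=18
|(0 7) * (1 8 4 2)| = 4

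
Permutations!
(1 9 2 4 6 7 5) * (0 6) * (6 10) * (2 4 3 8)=[10, 9, 3, 8, 0, 1, 7, 5, 2, 4, 6]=(0 10 6 7 5 1 9 4)(2 3 8)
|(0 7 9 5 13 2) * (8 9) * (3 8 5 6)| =20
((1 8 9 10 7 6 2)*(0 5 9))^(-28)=((0 5 9 10 7 6 2 1 8))^(-28)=(0 8 1 2 6 7 10 9 5)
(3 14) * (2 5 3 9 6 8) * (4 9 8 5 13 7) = [0, 1, 13, 14, 9, 3, 5, 4, 2, 6, 10, 11, 12, 7, 8] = (2 13 7 4 9 6 5 3 14 8)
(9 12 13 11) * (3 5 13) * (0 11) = (0 11 9 12 3 5 13) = [11, 1, 2, 5, 4, 13, 6, 7, 8, 12, 10, 9, 3, 0]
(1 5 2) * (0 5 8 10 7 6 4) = (0 5 2 1 8 10 7 6 4) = [5, 8, 1, 3, 0, 2, 4, 6, 10, 9, 7]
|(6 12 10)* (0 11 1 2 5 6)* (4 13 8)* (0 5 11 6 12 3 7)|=|(0 6 3 7)(1 2 11)(4 13 8)(5 12 10)|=12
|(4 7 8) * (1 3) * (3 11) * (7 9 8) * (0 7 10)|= 3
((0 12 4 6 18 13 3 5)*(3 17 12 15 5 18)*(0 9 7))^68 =(0 9 15 7 5)(3 4 17 18 6 12 13)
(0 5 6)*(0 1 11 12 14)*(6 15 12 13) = (0 5 15 12 14)(1 11 13 6) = [5, 11, 2, 3, 4, 15, 1, 7, 8, 9, 10, 13, 14, 6, 0, 12]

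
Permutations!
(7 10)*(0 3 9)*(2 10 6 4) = [3, 1, 10, 9, 2, 5, 4, 6, 8, 0, 7] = (0 3 9)(2 10 7 6 4)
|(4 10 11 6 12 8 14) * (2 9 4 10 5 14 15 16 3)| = |(2 9 4 5 14 10 11 6 12 8 15 16 3)| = 13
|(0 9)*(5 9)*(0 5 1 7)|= |(0 1 7)(5 9)|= 6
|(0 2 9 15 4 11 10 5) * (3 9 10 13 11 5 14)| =|(0 2 10 14 3 9 15 4 5)(11 13)| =18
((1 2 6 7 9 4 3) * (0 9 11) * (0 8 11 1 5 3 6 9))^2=(11)(1 9 6)(2 4 7)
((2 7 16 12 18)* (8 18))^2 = (2 16 8)(7 12 18)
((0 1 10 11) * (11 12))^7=(0 10 11 1 12)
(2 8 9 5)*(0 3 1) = (0 3 1)(2 8 9 5) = [3, 0, 8, 1, 4, 2, 6, 7, 9, 5]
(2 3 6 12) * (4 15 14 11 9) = (2 3 6 12)(4 15 14 11 9) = [0, 1, 3, 6, 15, 5, 12, 7, 8, 4, 10, 9, 2, 13, 11, 14]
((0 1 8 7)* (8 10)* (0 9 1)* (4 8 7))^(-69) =((1 10 7 9)(4 8))^(-69) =(1 9 7 10)(4 8)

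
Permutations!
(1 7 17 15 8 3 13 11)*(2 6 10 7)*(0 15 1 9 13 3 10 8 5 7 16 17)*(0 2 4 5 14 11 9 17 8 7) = (0 15 14 11 17 1 4 5)(2 6 7)(8 10 16)(9 13) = [15, 4, 6, 3, 5, 0, 7, 2, 10, 13, 16, 17, 12, 9, 11, 14, 8, 1]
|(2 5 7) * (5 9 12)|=5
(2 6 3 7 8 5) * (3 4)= [0, 1, 6, 7, 3, 2, 4, 8, 5]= (2 6 4 3 7 8 5)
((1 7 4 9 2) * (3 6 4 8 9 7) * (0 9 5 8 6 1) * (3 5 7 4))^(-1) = ((0 9 2)(1 5 8 7 6 3))^(-1) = (0 2 9)(1 3 6 7 8 5)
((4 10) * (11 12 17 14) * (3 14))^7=((3 14 11 12 17)(4 10))^7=(3 11 17 14 12)(4 10)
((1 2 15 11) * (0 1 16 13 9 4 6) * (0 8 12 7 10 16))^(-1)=((0 1 2 15 11)(4 6 8 12 7 10 16 13 9))^(-1)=(0 11 15 2 1)(4 9 13 16 10 7 12 8 6)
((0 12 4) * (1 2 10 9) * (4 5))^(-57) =(0 4 5 12)(1 9 10 2)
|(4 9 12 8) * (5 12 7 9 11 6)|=6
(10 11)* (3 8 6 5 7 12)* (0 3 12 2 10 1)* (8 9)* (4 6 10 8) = [3, 0, 8, 9, 6, 7, 5, 2, 10, 4, 11, 1, 12] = (12)(0 3 9 4 6 5 7 2 8 10 11 1)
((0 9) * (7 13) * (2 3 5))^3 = ((0 9)(2 3 5)(7 13))^3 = (0 9)(7 13)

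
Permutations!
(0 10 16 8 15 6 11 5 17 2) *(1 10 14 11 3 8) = (0 14 11 5 17 2)(1 10 16)(3 8 15 6) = [14, 10, 0, 8, 4, 17, 3, 7, 15, 9, 16, 5, 12, 13, 11, 6, 1, 2]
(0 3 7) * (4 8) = (0 3 7)(4 8) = [3, 1, 2, 7, 8, 5, 6, 0, 4]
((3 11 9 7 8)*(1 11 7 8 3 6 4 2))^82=((1 11 9 8 6 4 2)(3 7))^82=(1 4 8 11 2 6 9)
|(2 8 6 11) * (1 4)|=4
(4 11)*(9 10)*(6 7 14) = (4 11)(6 7 14)(9 10) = [0, 1, 2, 3, 11, 5, 7, 14, 8, 10, 9, 4, 12, 13, 6]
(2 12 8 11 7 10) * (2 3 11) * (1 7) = [0, 7, 12, 11, 4, 5, 6, 10, 2, 9, 3, 1, 8] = (1 7 10 3 11)(2 12 8)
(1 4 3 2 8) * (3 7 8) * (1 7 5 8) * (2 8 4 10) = (1 10 2 3 8 7)(4 5) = [0, 10, 3, 8, 5, 4, 6, 1, 7, 9, 2]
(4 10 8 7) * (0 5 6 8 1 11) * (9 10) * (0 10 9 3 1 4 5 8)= (0 8 7 5 6)(1 11 10 4 3)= [8, 11, 2, 1, 3, 6, 0, 5, 7, 9, 4, 10]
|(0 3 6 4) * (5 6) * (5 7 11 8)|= |(0 3 7 11 8 5 6 4)|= 8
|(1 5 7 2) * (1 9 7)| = 6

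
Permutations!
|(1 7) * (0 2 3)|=6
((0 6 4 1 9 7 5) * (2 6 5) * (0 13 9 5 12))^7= ((0 12)(1 5 13 9 7 2 6 4))^7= (0 12)(1 4 6 2 7 9 13 5)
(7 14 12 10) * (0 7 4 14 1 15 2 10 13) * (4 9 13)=(0 7 1 15 2 10 9 13)(4 14 12)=[7, 15, 10, 3, 14, 5, 6, 1, 8, 13, 9, 11, 4, 0, 12, 2]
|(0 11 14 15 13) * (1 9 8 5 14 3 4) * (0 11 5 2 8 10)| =22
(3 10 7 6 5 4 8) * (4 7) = (3 10 4 8)(5 7 6) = [0, 1, 2, 10, 8, 7, 5, 6, 3, 9, 4]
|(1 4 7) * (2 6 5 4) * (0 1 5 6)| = 3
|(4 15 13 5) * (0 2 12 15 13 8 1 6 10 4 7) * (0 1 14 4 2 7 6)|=|(0 7 1)(2 12 15 8 14 4 13 5 6 10)|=30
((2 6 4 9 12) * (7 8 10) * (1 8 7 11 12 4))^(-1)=(1 6 2 12 11 10 8)(4 9)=((1 8 10 11 12 2 6)(4 9))^(-1)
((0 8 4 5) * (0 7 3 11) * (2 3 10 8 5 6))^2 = ((0 5 7 10 8 4 6 2 3 11))^2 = (0 7 8 6 3)(2 11 5 10 4)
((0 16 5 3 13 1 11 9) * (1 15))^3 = (0 3 1)(5 15 9)(11 16 13)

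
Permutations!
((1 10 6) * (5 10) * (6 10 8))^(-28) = ((10)(1 5 8 6))^(-28) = (10)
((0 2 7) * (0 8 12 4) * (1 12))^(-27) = (0 2 7 8 1 12 4)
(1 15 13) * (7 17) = (1 15 13)(7 17) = [0, 15, 2, 3, 4, 5, 6, 17, 8, 9, 10, 11, 12, 1, 14, 13, 16, 7]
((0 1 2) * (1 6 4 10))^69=(0 10)(1 6)(2 4)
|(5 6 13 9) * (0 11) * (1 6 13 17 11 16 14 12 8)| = 9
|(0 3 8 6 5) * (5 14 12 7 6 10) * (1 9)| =20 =|(0 3 8 10 5)(1 9)(6 14 12 7)|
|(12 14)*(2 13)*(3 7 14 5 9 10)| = 14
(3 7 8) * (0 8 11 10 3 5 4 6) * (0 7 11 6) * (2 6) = [8, 1, 6, 11, 0, 4, 7, 2, 5, 9, 3, 10] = (0 8 5 4)(2 6 7)(3 11 10)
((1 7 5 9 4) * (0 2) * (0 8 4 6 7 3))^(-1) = (0 3 1 4 8 2)(5 7 6 9)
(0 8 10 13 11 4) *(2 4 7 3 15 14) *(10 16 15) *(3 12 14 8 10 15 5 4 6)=(0 10 13 11 7 12 14 2 6 3 15 8 16 5 4)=[10, 1, 6, 15, 0, 4, 3, 12, 16, 9, 13, 7, 14, 11, 2, 8, 5]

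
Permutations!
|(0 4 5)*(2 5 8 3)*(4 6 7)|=|(0 6 7 4 8 3 2 5)|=8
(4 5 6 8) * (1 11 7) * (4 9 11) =(1 4 5 6 8 9 11 7) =[0, 4, 2, 3, 5, 6, 8, 1, 9, 11, 10, 7]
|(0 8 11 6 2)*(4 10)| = |(0 8 11 6 2)(4 10)| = 10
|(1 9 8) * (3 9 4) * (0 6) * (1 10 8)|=4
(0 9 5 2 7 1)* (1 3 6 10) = (0 9 5 2 7 3 6 10 1) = [9, 0, 7, 6, 4, 2, 10, 3, 8, 5, 1]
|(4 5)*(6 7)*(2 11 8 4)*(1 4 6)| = |(1 4 5 2 11 8 6 7)| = 8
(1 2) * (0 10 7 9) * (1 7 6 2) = (0 10 6 2 7 9) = [10, 1, 7, 3, 4, 5, 2, 9, 8, 0, 6]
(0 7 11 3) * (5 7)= [5, 1, 2, 0, 4, 7, 6, 11, 8, 9, 10, 3]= (0 5 7 11 3)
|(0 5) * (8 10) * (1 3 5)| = 4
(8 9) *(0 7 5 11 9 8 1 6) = [7, 6, 2, 3, 4, 11, 0, 5, 8, 1, 10, 9] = (0 7 5 11 9 1 6)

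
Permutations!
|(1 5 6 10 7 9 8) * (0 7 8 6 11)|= 9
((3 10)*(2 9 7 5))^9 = ((2 9 7 5)(3 10))^9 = (2 9 7 5)(3 10)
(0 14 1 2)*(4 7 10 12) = (0 14 1 2)(4 7 10 12) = [14, 2, 0, 3, 7, 5, 6, 10, 8, 9, 12, 11, 4, 13, 1]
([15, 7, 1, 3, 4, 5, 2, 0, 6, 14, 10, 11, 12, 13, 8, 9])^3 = (0 14 2)(1 15 8)(6 7 9)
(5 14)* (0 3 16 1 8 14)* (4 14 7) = [3, 8, 2, 16, 14, 0, 6, 4, 7, 9, 10, 11, 12, 13, 5, 15, 1] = (0 3 16 1 8 7 4 14 5)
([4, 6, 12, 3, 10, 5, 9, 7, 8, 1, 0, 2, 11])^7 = (0 4 10)(1 6 9)(2 12 11)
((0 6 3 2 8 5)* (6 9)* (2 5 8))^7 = ((0 9 6 3 5))^7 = (0 6 5 9 3)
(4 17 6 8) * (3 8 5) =(3 8 4 17 6 5) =[0, 1, 2, 8, 17, 3, 5, 7, 4, 9, 10, 11, 12, 13, 14, 15, 16, 6]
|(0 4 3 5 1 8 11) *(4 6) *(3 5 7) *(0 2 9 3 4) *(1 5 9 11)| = 4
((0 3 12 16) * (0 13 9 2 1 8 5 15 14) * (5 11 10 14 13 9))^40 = ((0 3 12 16 9 2 1 8 11 10 14)(5 15 13))^40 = (0 8 16 14 1 12 10 2 3 11 9)(5 15 13)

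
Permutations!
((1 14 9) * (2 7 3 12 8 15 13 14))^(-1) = ((1 2 7 3 12 8 15 13 14 9))^(-1) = (1 9 14 13 15 8 12 3 7 2)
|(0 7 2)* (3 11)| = 6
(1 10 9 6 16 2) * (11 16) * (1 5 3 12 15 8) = (1 10 9 6 11 16 2 5 3 12 15 8) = [0, 10, 5, 12, 4, 3, 11, 7, 1, 6, 9, 16, 15, 13, 14, 8, 2]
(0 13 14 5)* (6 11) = [13, 1, 2, 3, 4, 0, 11, 7, 8, 9, 10, 6, 12, 14, 5] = (0 13 14 5)(6 11)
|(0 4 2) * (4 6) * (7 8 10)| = 12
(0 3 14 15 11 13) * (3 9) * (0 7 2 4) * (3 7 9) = (0 3 14 15 11 13 9 7 2 4) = [3, 1, 4, 14, 0, 5, 6, 2, 8, 7, 10, 13, 12, 9, 15, 11]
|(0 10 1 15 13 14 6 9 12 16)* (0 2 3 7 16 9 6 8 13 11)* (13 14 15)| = 12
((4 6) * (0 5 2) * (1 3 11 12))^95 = (0 2 5)(1 12 11 3)(4 6)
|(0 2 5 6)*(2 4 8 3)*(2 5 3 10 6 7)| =20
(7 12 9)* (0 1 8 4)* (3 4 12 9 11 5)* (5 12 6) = (0 1 8 6 5 3 4)(7 9)(11 12) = [1, 8, 2, 4, 0, 3, 5, 9, 6, 7, 10, 12, 11]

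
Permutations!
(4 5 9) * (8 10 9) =(4 5 8 10 9) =[0, 1, 2, 3, 5, 8, 6, 7, 10, 4, 9]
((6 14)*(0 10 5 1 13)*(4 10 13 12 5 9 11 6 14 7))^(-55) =(14)(0 13)(1 5 12)(4 7 6 11 9 10)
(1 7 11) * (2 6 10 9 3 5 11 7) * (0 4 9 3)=[4, 2, 6, 5, 9, 11, 10, 7, 8, 0, 3, 1]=(0 4 9)(1 2 6 10 3 5 11)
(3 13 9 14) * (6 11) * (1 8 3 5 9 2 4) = (1 8 3 13 2 4)(5 9 14)(6 11) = [0, 8, 4, 13, 1, 9, 11, 7, 3, 14, 10, 6, 12, 2, 5]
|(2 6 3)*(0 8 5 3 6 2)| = |(0 8 5 3)| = 4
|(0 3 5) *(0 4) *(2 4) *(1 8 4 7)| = 8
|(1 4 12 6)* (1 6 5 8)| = 5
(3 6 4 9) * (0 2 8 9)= [2, 1, 8, 6, 0, 5, 4, 7, 9, 3]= (0 2 8 9 3 6 4)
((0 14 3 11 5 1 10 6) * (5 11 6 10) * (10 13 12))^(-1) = ((0 14 3 6)(1 5)(10 13 12))^(-1) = (0 6 3 14)(1 5)(10 12 13)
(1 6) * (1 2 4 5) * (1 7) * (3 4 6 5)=(1 5 7)(2 6)(3 4)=[0, 5, 6, 4, 3, 7, 2, 1]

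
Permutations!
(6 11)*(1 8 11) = (1 8 11 6) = [0, 8, 2, 3, 4, 5, 1, 7, 11, 9, 10, 6]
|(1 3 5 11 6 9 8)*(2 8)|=8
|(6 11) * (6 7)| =3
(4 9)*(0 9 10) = (0 9 4 10) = [9, 1, 2, 3, 10, 5, 6, 7, 8, 4, 0]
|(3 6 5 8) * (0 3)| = 5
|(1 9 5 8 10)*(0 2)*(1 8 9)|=2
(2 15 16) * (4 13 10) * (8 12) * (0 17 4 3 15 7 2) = (0 17 4 13 10 3 15 16)(2 7)(8 12) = [17, 1, 7, 15, 13, 5, 6, 2, 12, 9, 3, 11, 8, 10, 14, 16, 0, 4]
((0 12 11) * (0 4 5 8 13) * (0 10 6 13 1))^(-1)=(0 1 8 5 4 11 12)(6 10 13)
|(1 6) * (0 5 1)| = |(0 5 1 6)| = 4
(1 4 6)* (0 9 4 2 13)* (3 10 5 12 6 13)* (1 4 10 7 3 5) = (0 9 10 1 2 5 12 6 4 13)(3 7) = [9, 2, 5, 7, 13, 12, 4, 3, 8, 10, 1, 11, 6, 0]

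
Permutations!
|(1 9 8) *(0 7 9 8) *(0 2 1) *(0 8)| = 5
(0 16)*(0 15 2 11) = (0 16 15 2 11) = [16, 1, 11, 3, 4, 5, 6, 7, 8, 9, 10, 0, 12, 13, 14, 2, 15]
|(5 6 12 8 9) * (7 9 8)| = 5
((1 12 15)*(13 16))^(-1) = ((1 12 15)(13 16))^(-1) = (1 15 12)(13 16)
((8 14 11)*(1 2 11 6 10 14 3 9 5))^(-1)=(1 5 9 3 8 11 2)(6 14 10)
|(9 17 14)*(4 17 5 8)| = |(4 17 14 9 5 8)| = 6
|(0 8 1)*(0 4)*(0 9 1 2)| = |(0 8 2)(1 4 9)| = 3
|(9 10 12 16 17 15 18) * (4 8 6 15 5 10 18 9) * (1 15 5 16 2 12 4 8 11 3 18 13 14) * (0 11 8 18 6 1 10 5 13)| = |(18)(0 11 3 6 13 14 10 4 8 1 15 9)(2 12)(16 17)| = 12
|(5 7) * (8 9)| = 2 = |(5 7)(8 9)|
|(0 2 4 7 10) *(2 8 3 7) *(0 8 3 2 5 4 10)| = 6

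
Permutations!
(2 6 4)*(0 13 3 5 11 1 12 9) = (0 13 3 5 11 1 12 9)(2 6 4) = [13, 12, 6, 5, 2, 11, 4, 7, 8, 0, 10, 1, 9, 3]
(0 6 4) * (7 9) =[6, 1, 2, 3, 0, 5, 4, 9, 8, 7] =(0 6 4)(7 9)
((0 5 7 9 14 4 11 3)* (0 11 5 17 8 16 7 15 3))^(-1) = (0 11 3 15 5 4 14 9 7 16 8 17)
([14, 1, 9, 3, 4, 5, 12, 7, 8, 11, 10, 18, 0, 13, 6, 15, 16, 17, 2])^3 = [12, 1, 18, 3, 4, 5, 14, 7, 8, 2, 10, 9, 6, 13, 0, 15, 16, 17, 11]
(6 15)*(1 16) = [0, 16, 2, 3, 4, 5, 15, 7, 8, 9, 10, 11, 12, 13, 14, 6, 1] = (1 16)(6 15)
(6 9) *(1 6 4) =(1 6 9 4) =[0, 6, 2, 3, 1, 5, 9, 7, 8, 4]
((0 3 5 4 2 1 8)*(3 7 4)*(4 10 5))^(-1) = (0 8 1 2 4 3 5 10 7)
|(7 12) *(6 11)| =2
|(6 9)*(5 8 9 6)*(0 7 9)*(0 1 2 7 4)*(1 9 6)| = |(0 4)(1 2 7 6)(5 8 9)| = 12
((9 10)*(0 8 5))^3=((0 8 5)(9 10))^3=(9 10)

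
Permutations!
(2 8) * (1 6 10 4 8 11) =(1 6 10 4 8 2 11) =[0, 6, 11, 3, 8, 5, 10, 7, 2, 9, 4, 1]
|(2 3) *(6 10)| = 2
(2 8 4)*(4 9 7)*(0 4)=(0 4 2 8 9 7)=[4, 1, 8, 3, 2, 5, 6, 0, 9, 7]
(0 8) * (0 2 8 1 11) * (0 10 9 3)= [1, 11, 8, 0, 4, 5, 6, 7, 2, 3, 9, 10]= (0 1 11 10 9 3)(2 8)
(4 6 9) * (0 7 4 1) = (0 7 4 6 9 1) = [7, 0, 2, 3, 6, 5, 9, 4, 8, 1]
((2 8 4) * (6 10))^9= (6 10)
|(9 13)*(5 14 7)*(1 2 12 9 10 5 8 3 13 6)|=35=|(1 2 12 9 6)(3 13 10 5 14 7 8)|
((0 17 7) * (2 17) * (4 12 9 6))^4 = ((0 2 17 7)(4 12 9 6))^4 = (17)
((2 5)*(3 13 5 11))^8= (2 13 11 5 3)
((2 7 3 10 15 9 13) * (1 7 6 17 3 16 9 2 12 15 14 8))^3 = ((1 7 16 9 13 12 15 2 6 17 3 10 14 8))^3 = (1 9 15 17 14 7 13 2 3 8 16 12 6 10)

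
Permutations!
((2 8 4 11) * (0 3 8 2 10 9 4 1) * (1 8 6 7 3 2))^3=((0 2 1)(3 6 7)(4 11 10 9))^3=(4 9 10 11)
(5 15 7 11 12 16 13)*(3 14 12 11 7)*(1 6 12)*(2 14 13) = (1 6 12 16 2 14)(3 13 5 15) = [0, 6, 14, 13, 4, 15, 12, 7, 8, 9, 10, 11, 16, 5, 1, 3, 2]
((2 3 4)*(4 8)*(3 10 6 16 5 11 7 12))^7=(2 12 16 4 7 6 8 11 10 3 5)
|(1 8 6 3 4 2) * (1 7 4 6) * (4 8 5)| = 6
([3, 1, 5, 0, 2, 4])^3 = (5)(0 3)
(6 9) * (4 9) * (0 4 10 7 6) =(0 4 9)(6 10 7) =[4, 1, 2, 3, 9, 5, 10, 6, 8, 0, 7]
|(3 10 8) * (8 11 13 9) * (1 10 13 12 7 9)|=9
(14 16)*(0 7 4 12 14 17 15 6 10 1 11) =[7, 11, 2, 3, 12, 5, 10, 4, 8, 9, 1, 0, 14, 13, 16, 6, 17, 15] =(0 7 4 12 14 16 17 15 6 10 1 11)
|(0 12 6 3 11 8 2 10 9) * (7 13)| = 18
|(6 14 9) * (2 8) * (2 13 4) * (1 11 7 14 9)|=|(1 11 7 14)(2 8 13 4)(6 9)|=4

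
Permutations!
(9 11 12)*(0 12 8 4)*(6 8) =[12, 1, 2, 3, 0, 5, 8, 7, 4, 11, 10, 6, 9] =(0 12 9 11 6 8 4)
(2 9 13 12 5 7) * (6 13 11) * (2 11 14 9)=[0, 1, 2, 3, 4, 7, 13, 11, 8, 14, 10, 6, 5, 12, 9]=(5 7 11 6 13 12)(9 14)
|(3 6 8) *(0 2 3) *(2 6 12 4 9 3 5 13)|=12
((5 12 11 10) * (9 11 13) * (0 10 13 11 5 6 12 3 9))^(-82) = (0 6 11)(3 5 9)(10 12 13)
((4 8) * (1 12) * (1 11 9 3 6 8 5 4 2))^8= ((1 12 11 9 3 6 8 2)(4 5))^8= (12)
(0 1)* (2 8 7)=(0 1)(2 8 7)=[1, 0, 8, 3, 4, 5, 6, 2, 7]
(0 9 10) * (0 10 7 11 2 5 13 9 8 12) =[8, 1, 5, 3, 4, 13, 6, 11, 12, 7, 10, 2, 0, 9] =(0 8 12)(2 5 13 9 7 11)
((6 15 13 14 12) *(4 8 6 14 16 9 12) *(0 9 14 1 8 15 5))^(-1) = (0 5 6 8 1 12 9)(4 14 16 13 15)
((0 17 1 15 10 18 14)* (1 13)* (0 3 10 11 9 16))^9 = (0 17 13 1 15 11 9 16)(3 10 18 14)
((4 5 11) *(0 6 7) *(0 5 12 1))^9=(0 6 7 5 11 4 12 1)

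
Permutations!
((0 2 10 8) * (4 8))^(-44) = ((0 2 10 4 8))^(-44) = (0 2 10 4 8)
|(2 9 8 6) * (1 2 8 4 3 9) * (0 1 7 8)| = 6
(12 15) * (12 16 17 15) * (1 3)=(1 3)(15 16 17)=[0, 3, 2, 1, 4, 5, 6, 7, 8, 9, 10, 11, 12, 13, 14, 16, 17, 15]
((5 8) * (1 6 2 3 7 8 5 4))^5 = ((1 6 2 3 7 8 4))^5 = (1 8 3 6 4 7 2)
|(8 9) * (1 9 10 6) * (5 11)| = |(1 9 8 10 6)(5 11)| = 10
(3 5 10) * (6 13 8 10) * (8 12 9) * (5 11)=(3 11 5 6 13 12 9 8 10)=[0, 1, 2, 11, 4, 6, 13, 7, 10, 8, 3, 5, 9, 12]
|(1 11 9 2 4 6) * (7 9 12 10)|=9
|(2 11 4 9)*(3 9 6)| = 6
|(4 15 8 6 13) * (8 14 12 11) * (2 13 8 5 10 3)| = 10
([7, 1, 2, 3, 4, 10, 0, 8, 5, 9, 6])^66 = (10)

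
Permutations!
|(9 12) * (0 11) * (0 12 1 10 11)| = 5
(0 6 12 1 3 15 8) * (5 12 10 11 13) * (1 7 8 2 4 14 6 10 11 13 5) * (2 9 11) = (0 10 13 1 3 15 9 11 5 12 7 8)(2 4 14 6) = [10, 3, 4, 15, 14, 12, 2, 8, 0, 11, 13, 5, 7, 1, 6, 9]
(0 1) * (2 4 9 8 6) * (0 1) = [0, 1, 4, 3, 9, 5, 2, 7, 6, 8] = (2 4 9 8 6)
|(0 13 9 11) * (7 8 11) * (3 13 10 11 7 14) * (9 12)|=|(0 10 11)(3 13 12 9 14)(7 8)|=30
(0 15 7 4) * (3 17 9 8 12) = (0 15 7 4)(3 17 9 8 12) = [15, 1, 2, 17, 0, 5, 6, 4, 12, 8, 10, 11, 3, 13, 14, 7, 16, 9]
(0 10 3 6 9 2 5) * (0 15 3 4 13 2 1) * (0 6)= (0 10 4 13 2 5 15 3)(1 6 9)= [10, 6, 5, 0, 13, 15, 9, 7, 8, 1, 4, 11, 12, 2, 14, 3]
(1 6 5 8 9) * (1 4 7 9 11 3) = (1 6 5 8 11 3)(4 7 9) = [0, 6, 2, 1, 7, 8, 5, 9, 11, 4, 10, 3]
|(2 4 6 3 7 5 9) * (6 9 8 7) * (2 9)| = 6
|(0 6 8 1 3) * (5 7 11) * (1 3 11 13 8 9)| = |(0 6 9 1 11 5 7 13 8 3)| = 10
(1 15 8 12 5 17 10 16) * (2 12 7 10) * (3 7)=(1 15 8 3 7 10 16)(2 12 5 17)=[0, 15, 12, 7, 4, 17, 6, 10, 3, 9, 16, 11, 5, 13, 14, 8, 1, 2]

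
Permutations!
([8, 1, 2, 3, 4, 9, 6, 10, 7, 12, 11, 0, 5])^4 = [11, 1, 2, 3, 4, 9, 6, 8, 0, 12, 7, 10, 5]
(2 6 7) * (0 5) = (0 5)(2 6 7) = [5, 1, 6, 3, 4, 0, 7, 2]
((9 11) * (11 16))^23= (9 11 16)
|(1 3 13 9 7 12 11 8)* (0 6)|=|(0 6)(1 3 13 9 7 12 11 8)|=8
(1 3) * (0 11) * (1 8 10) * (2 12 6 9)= (0 11)(1 3 8 10)(2 12 6 9)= [11, 3, 12, 8, 4, 5, 9, 7, 10, 2, 1, 0, 6]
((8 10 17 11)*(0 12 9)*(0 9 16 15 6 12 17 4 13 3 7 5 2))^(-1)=(0 2 5 7 3 13 4 10 8 11 17)(6 15 16 12)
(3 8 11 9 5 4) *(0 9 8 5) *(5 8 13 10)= (0 9)(3 8 11 13 10 5 4)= [9, 1, 2, 8, 3, 4, 6, 7, 11, 0, 5, 13, 12, 10]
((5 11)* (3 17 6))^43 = (3 17 6)(5 11)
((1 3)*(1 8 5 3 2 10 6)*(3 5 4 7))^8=(10)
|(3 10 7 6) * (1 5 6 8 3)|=|(1 5 6)(3 10 7 8)|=12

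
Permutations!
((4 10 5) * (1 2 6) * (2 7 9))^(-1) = ((1 7 9 2 6)(4 10 5))^(-1) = (1 6 2 9 7)(4 5 10)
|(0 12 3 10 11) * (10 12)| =|(0 10 11)(3 12)| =6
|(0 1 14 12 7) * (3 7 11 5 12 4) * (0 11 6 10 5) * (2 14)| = |(0 1 2 14 4 3 7 11)(5 12 6 10)| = 8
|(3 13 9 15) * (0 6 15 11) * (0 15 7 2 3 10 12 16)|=12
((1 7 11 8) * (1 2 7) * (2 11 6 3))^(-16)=(11)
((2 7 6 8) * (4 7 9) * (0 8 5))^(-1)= (0 5 6 7 4 9 2 8)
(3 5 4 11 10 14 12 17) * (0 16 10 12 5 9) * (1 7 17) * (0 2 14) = (0 16 10)(1 7 17 3 9 2 14 5 4 11 12) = [16, 7, 14, 9, 11, 4, 6, 17, 8, 2, 0, 12, 1, 13, 5, 15, 10, 3]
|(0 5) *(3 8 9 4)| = 4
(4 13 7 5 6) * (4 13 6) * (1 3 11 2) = (1 3 11 2)(4 6 13 7 5) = [0, 3, 1, 11, 6, 4, 13, 5, 8, 9, 10, 2, 12, 7]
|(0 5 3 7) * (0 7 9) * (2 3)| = 5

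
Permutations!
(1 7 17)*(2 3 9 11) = [0, 7, 3, 9, 4, 5, 6, 17, 8, 11, 10, 2, 12, 13, 14, 15, 16, 1] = (1 7 17)(2 3 9 11)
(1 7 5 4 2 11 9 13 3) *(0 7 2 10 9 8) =(0 7 5 4 10 9 13 3 1 2 11 8) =[7, 2, 11, 1, 10, 4, 6, 5, 0, 13, 9, 8, 12, 3]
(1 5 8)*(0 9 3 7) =(0 9 3 7)(1 5 8) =[9, 5, 2, 7, 4, 8, 6, 0, 1, 3]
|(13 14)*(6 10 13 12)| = 5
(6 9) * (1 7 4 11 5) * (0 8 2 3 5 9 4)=[8, 7, 3, 5, 11, 1, 4, 0, 2, 6, 10, 9]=(0 8 2 3 5 1 7)(4 11 9 6)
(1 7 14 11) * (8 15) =(1 7 14 11)(8 15) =[0, 7, 2, 3, 4, 5, 6, 14, 15, 9, 10, 1, 12, 13, 11, 8]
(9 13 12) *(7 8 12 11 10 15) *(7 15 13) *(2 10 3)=(15)(2 10 13 11 3)(7 8 12 9)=[0, 1, 10, 2, 4, 5, 6, 8, 12, 7, 13, 3, 9, 11, 14, 15]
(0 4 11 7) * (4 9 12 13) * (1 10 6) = [9, 10, 2, 3, 11, 5, 1, 0, 8, 12, 6, 7, 13, 4] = (0 9 12 13 4 11 7)(1 10 6)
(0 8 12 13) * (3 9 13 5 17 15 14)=(0 8 12 5 17 15 14 3 9 13)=[8, 1, 2, 9, 4, 17, 6, 7, 12, 13, 10, 11, 5, 0, 3, 14, 16, 15]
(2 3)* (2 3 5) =(2 5) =[0, 1, 5, 3, 4, 2]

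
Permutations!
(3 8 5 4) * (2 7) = (2 7)(3 8 5 4) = [0, 1, 7, 8, 3, 4, 6, 2, 5]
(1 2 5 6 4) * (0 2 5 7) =(0 2 7)(1 5 6 4) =[2, 5, 7, 3, 1, 6, 4, 0]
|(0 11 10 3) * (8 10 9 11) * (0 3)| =|(0 8 10)(9 11)| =6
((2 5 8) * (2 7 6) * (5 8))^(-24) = (8)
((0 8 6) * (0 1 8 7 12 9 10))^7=(0 12 10 7 9)(1 8 6)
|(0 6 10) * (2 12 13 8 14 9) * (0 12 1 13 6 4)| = 6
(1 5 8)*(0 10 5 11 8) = [10, 11, 2, 3, 4, 0, 6, 7, 1, 9, 5, 8] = (0 10 5)(1 11 8)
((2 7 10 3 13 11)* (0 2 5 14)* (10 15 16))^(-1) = ((0 2 7 15 16 10 3 13 11 5 14))^(-1) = (0 14 5 11 13 3 10 16 15 7 2)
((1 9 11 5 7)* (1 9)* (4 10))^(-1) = ((4 10)(5 7 9 11))^(-1) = (4 10)(5 11 9 7)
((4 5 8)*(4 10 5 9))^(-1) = (4 9)(5 10 8)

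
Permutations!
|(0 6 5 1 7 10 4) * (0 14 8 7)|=|(0 6 5 1)(4 14 8 7 10)|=20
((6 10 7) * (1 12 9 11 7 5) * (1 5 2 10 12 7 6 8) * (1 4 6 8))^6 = (12)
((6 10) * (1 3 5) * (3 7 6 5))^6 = (1 7 6 10 5)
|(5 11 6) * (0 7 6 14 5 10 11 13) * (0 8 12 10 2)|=|(0 7 6 2)(5 13 8 12 10 11 14)|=28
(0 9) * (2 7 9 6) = (0 6 2 7 9) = [6, 1, 7, 3, 4, 5, 2, 9, 8, 0]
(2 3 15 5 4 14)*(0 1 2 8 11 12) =(0 1 2 3 15 5 4 14 8 11 12) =[1, 2, 3, 15, 14, 4, 6, 7, 11, 9, 10, 12, 0, 13, 8, 5]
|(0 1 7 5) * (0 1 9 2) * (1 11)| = 12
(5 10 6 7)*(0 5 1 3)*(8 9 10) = [5, 3, 2, 0, 4, 8, 7, 1, 9, 10, 6] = (0 5 8 9 10 6 7 1 3)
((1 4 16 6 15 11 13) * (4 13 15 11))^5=((1 13)(4 16 6 11 15))^5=(16)(1 13)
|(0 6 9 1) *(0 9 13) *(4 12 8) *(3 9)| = 3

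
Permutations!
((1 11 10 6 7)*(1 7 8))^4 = (1 8 6 10 11)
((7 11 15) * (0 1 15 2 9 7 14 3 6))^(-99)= ((0 1 15 14 3 6)(2 9 7 11))^(-99)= (0 14)(1 3)(2 9 7 11)(6 15)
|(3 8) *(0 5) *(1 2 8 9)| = |(0 5)(1 2 8 3 9)| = 10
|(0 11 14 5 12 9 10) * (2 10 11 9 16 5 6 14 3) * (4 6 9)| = 9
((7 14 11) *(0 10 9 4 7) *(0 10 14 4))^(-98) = (0 11 9 14 10)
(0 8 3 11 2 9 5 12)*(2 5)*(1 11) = (0 8 3 1 11 5 12)(2 9) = [8, 11, 9, 1, 4, 12, 6, 7, 3, 2, 10, 5, 0]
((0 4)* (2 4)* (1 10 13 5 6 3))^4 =(0 2 4)(1 6 13)(3 5 10)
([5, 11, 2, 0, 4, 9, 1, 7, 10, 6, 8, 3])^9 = (0 9 1 3 5 6 11)(8 10)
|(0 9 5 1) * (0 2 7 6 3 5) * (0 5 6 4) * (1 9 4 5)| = 10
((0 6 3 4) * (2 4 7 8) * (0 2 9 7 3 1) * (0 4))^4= ((0 6 1 4 2)(7 8 9))^4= (0 2 4 1 6)(7 8 9)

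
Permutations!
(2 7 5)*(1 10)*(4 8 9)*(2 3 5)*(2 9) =[0, 10, 7, 5, 8, 3, 6, 9, 2, 4, 1] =(1 10)(2 7 9 4 8)(3 5)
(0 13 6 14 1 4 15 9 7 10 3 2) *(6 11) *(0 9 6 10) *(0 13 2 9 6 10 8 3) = (0 2 6 14 1 4 15 10)(3 9 7 13 11 8) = [2, 4, 6, 9, 15, 5, 14, 13, 3, 7, 0, 8, 12, 11, 1, 10]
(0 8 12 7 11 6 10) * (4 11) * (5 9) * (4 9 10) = (0 8 12 7 9 5 10)(4 11 6) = [8, 1, 2, 3, 11, 10, 4, 9, 12, 5, 0, 6, 7]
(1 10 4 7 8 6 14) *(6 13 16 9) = (1 10 4 7 8 13 16 9 6 14) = [0, 10, 2, 3, 7, 5, 14, 8, 13, 6, 4, 11, 12, 16, 1, 15, 9]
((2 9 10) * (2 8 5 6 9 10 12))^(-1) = (2 12 9 6 5 8 10)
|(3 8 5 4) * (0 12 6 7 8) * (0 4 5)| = |(0 12 6 7 8)(3 4)| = 10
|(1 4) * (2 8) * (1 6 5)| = |(1 4 6 5)(2 8)| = 4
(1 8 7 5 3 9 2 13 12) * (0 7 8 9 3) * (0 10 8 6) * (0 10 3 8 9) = [7, 0, 13, 8, 4, 3, 10, 5, 6, 2, 9, 11, 1, 12] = (0 7 5 3 8 6 10 9 2 13 12 1)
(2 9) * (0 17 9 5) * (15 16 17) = (0 15 16 17 9 2 5) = [15, 1, 5, 3, 4, 0, 6, 7, 8, 2, 10, 11, 12, 13, 14, 16, 17, 9]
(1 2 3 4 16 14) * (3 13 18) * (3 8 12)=(1 2 13 18 8 12 3 4 16 14)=[0, 2, 13, 4, 16, 5, 6, 7, 12, 9, 10, 11, 3, 18, 1, 15, 14, 17, 8]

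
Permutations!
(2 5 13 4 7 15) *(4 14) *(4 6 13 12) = (2 5 12 4 7 15)(6 13 14) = [0, 1, 5, 3, 7, 12, 13, 15, 8, 9, 10, 11, 4, 14, 6, 2]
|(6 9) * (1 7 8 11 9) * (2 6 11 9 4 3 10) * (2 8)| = 12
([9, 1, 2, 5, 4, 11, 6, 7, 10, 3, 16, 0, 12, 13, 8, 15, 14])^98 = [5, 1, 2, 0, 4, 9, 6, 7, 16, 11, 14, 3, 12, 13, 10, 15, 8]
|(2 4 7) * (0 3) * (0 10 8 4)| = 7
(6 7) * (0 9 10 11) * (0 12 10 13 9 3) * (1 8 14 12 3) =(0 1 8 14 12 10 11 3)(6 7)(9 13) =[1, 8, 2, 0, 4, 5, 7, 6, 14, 13, 11, 3, 10, 9, 12]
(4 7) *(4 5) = [0, 1, 2, 3, 7, 4, 6, 5] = (4 7 5)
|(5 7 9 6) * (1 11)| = 4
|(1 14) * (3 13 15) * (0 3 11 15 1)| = 10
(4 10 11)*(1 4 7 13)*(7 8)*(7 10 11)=(1 4 11 8 10 7 13)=[0, 4, 2, 3, 11, 5, 6, 13, 10, 9, 7, 8, 12, 1]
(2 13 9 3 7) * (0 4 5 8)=(0 4 5 8)(2 13 9 3 7)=[4, 1, 13, 7, 5, 8, 6, 2, 0, 3, 10, 11, 12, 9]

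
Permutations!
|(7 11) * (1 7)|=3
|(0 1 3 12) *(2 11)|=4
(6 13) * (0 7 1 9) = (0 7 1 9)(6 13) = [7, 9, 2, 3, 4, 5, 13, 1, 8, 0, 10, 11, 12, 6]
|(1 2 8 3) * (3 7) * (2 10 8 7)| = |(1 10 8 2 7 3)| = 6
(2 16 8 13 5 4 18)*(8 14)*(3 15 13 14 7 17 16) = [0, 1, 3, 15, 18, 4, 6, 17, 14, 9, 10, 11, 12, 5, 8, 13, 7, 16, 2] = (2 3 15 13 5 4 18)(7 17 16)(8 14)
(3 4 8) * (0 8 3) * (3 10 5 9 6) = (0 8)(3 4 10 5 9 6) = [8, 1, 2, 4, 10, 9, 3, 7, 0, 6, 5]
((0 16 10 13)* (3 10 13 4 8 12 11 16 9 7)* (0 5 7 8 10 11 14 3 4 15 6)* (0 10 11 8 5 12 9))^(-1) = ((3 8 9 5 7 4 11 16 13 12 14)(6 10 15))^(-1) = (3 14 12 13 16 11 4 7 5 9 8)(6 15 10)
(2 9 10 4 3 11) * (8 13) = (2 9 10 4 3 11)(8 13) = [0, 1, 9, 11, 3, 5, 6, 7, 13, 10, 4, 2, 12, 8]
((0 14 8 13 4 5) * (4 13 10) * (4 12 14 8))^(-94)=(0 14 8 4 10 5 12)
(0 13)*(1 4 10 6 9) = [13, 4, 2, 3, 10, 5, 9, 7, 8, 1, 6, 11, 12, 0] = (0 13)(1 4 10 6 9)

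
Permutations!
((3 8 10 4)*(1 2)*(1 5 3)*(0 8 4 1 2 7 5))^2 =(0 10 7 3 2 8 1 5 4)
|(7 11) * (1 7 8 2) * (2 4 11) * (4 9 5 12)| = 6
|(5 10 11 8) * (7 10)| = |(5 7 10 11 8)| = 5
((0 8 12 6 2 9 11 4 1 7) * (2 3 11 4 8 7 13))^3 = (0 7)(1 9 13 4 2)(3 12 11 6 8)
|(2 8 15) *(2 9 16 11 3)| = 7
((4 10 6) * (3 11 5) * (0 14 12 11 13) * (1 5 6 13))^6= ((0 14 12 11 6 4 10 13)(1 5 3))^6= (0 10 6 12)(4 11 14 13)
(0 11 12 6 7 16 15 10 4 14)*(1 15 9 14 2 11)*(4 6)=(0 1 15 10 6 7 16 9 14)(2 11 12 4)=[1, 15, 11, 3, 2, 5, 7, 16, 8, 14, 6, 12, 4, 13, 0, 10, 9]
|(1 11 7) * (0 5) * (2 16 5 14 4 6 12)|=|(0 14 4 6 12 2 16 5)(1 11 7)|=24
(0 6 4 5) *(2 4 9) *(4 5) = (0 6 9 2 5) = [6, 1, 5, 3, 4, 0, 9, 7, 8, 2]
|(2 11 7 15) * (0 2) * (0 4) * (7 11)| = 5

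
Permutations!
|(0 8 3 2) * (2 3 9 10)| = |(0 8 9 10 2)| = 5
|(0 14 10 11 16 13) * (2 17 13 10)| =15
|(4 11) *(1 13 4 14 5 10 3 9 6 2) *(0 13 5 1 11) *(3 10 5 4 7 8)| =12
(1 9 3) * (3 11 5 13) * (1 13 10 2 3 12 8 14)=[0, 9, 3, 13, 4, 10, 6, 7, 14, 11, 2, 5, 8, 12, 1]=(1 9 11 5 10 2 3 13 12 8 14)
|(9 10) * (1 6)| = |(1 6)(9 10)| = 2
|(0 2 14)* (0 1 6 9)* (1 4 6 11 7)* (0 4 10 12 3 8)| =21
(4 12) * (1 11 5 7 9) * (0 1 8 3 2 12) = [1, 11, 12, 2, 0, 7, 6, 9, 3, 8, 10, 5, 4] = (0 1 11 5 7 9 8 3 2 12 4)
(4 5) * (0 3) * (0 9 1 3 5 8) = (0 5 4 8)(1 3 9) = [5, 3, 2, 9, 8, 4, 6, 7, 0, 1]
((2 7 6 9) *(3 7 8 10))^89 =(2 6 3 8 9 7 10)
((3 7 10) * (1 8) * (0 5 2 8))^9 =(10)(0 1 8 2 5)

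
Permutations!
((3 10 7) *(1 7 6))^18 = (1 10 7 6 3)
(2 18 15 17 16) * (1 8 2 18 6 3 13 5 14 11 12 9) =(1 8 2 6 3 13 5 14 11 12 9)(15 17 16 18) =[0, 8, 6, 13, 4, 14, 3, 7, 2, 1, 10, 12, 9, 5, 11, 17, 18, 16, 15]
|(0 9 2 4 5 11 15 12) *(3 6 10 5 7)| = |(0 9 2 4 7 3 6 10 5 11 15 12)| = 12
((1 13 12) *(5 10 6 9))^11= ((1 13 12)(5 10 6 9))^11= (1 12 13)(5 9 6 10)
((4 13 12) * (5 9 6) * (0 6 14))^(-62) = ((0 6 5 9 14)(4 13 12))^(-62) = (0 9 6 14 5)(4 13 12)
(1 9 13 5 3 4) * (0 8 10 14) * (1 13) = (0 8 10 14)(1 9)(3 4 13 5) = [8, 9, 2, 4, 13, 3, 6, 7, 10, 1, 14, 11, 12, 5, 0]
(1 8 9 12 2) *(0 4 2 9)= [4, 8, 1, 3, 2, 5, 6, 7, 0, 12, 10, 11, 9]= (0 4 2 1 8)(9 12)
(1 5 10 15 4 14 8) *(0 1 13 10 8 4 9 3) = [1, 5, 2, 0, 14, 8, 6, 7, 13, 3, 15, 11, 12, 10, 4, 9] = (0 1 5 8 13 10 15 9 3)(4 14)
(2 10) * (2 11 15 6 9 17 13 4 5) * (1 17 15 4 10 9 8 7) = [0, 17, 9, 3, 5, 2, 8, 1, 7, 15, 11, 4, 12, 10, 14, 6, 16, 13] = (1 17 13 10 11 4 5 2 9 15 6 8 7)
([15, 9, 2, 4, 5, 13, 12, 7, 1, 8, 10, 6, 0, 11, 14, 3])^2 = [3, 8, 2, 5, 13, 11, 0, 7, 9, 1, 10, 12, 15, 6, 14, 4]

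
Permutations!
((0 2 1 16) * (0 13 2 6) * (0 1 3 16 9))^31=((0 6 1 9)(2 3 16 13))^31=(0 9 1 6)(2 13 16 3)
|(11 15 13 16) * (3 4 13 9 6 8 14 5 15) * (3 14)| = |(3 4 13 16 11 14 5 15 9 6 8)| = 11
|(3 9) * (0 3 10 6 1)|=|(0 3 9 10 6 1)|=6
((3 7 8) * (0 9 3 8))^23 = (0 7 3 9)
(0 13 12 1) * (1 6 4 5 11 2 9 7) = (0 13 12 6 4 5 11 2 9 7 1) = [13, 0, 9, 3, 5, 11, 4, 1, 8, 7, 10, 2, 6, 12]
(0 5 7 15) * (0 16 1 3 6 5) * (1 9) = [0, 3, 2, 6, 4, 7, 5, 15, 8, 1, 10, 11, 12, 13, 14, 16, 9] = (1 3 6 5 7 15 16 9)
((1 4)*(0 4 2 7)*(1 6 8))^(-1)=((0 4 6 8 1 2 7))^(-1)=(0 7 2 1 8 6 4)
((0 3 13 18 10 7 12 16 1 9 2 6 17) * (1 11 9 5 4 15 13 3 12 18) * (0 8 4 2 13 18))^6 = ((0 12 16 11 9 13 1 5 2 6 17 8 4 15 18 10 7))^6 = (0 1 4 12 5 15 16 2 18 11 6 10 9 17 7 13 8)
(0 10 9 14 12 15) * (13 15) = (0 10 9 14 12 13 15) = [10, 1, 2, 3, 4, 5, 6, 7, 8, 14, 9, 11, 13, 15, 12, 0]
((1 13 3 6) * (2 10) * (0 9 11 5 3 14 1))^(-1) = ((0 9 11 5 3 6)(1 13 14)(2 10))^(-1) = (0 6 3 5 11 9)(1 14 13)(2 10)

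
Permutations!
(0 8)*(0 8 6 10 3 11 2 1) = (0 6 10 3 11 2 1) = [6, 0, 1, 11, 4, 5, 10, 7, 8, 9, 3, 2]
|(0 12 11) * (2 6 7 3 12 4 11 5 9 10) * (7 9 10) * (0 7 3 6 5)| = 24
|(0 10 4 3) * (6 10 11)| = |(0 11 6 10 4 3)| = 6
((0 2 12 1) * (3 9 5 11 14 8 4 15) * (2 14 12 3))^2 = ((0 14 8 4 15 2 3 9 5 11 12 1))^2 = (0 8 15 3 5 12)(1 14 4 2 9 11)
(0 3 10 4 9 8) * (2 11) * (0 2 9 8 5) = (0 3 10 4 8 2 11 9 5) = [3, 1, 11, 10, 8, 0, 6, 7, 2, 5, 4, 9]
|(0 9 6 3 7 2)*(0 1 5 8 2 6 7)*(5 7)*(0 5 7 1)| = |(0 9 7 6 3 5 8 2)| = 8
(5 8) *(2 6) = [0, 1, 6, 3, 4, 8, 2, 7, 5] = (2 6)(5 8)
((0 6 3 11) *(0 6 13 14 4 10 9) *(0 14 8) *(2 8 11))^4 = (14)(0 3 13 2 11 8 6)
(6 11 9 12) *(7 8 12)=[0, 1, 2, 3, 4, 5, 11, 8, 12, 7, 10, 9, 6]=(6 11 9 7 8 12)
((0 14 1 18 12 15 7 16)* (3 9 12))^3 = ((0 14 1 18 3 9 12 15 7 16))^3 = (0 18 12 16 1 9 7 14 3 15)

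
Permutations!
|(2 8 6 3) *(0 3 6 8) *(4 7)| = 6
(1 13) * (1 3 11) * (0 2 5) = [2, 13, 5, 11, 4, 0, 6, 7, 8, 9, 10, 1, 12, 3] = (0 2 5)(1 13 3 11)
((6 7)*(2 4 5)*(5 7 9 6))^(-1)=(2 5 7 4)(6 9)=((2 4 7 5)(6 9))^(-1)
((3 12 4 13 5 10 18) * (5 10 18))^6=((3 12 4 13 10 5 18))^6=(3 18 5 10 13 4 12)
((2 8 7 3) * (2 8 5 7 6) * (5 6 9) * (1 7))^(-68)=((1 7 3 8 9 5)(2 6))^(-68)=(1 9 3)(5 8 7)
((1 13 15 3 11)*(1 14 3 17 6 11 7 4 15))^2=((1 13)(3 7 4 15 17 6 11 14))^2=(3 4 17 11)(6 14 7 15)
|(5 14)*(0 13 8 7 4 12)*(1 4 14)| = |(0 13 8 7 14 5 1 4 12)| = 9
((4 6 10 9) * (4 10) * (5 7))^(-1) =(4 6)(5 7)(9 10)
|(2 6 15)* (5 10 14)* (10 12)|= 12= |(2 6 15)(5 12 10 14)|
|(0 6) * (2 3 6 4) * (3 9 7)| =|(0 4 2 9 7 3 6)| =7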